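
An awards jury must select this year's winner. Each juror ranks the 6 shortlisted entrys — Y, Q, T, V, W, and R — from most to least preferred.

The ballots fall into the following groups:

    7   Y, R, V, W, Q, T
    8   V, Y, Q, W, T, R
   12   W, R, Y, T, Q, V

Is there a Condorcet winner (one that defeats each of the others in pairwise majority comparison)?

Yes

Head-to-head results (27 voters total):
Y vs Q: Y wins 27–0.
Y vs T: Y wins 27–0.
Y vs V: Y wins 19–8.
Y vs W: Y wins 15–12.
Y vs R: Y wins 15–12.
Q vs T: Q wins 15–12.
Q vs V: V wins 15–12.
Q vs W: W wins 19–8.
Q vs R: R wins 19–8.
T vs V: V wins 15–12.
T vs W: W wins 27–0.
T vs R: R wins 19–8.
V vs W: V wins 15–12.
V vs R: R wins 19–8.
W vs R: W wins 20–7.
Y beats each rival — Q (27–0), T (27–0), V (19–8), W (15–12), R (15–12) — so Y is the Condorcet winner.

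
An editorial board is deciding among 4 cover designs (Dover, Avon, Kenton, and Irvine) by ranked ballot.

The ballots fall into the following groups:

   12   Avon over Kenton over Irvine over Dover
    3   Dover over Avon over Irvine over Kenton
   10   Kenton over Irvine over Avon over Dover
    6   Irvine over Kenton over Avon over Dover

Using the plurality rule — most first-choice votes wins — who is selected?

First-place vote totals:
  Dover: 3
  Avon: 12
  Kenton: 10
  Irvine: 6
Avon has the most first-place votes.

Avon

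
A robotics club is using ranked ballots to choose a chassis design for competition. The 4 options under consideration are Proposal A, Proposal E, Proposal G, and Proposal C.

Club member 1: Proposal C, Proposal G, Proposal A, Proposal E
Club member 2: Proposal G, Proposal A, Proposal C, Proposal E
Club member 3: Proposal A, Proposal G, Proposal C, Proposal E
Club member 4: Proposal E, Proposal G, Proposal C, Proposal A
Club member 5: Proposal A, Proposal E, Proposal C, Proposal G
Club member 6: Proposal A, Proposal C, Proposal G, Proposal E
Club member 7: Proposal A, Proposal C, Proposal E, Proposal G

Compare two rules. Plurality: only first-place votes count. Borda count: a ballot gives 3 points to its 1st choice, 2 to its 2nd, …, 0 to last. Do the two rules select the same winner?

Yes

Plurality first-place counts: Proposal A 4, Proposal E 1, Proposal G 1, Proposal C 1 → Proposal A.
Borda totals: Proposal A 15, Proposal E 6, Proposal G 10, Proposal C 11 → Proposal A.
The two rules agree on Proposal A.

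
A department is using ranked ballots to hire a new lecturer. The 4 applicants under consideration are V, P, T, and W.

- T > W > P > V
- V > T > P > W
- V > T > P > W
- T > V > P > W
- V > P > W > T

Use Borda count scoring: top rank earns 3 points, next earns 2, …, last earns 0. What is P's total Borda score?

Borda scores:
  V: 0 + 3 + 3 + 2 + 3 = 11
  P: 1 + 1 + 1 + 1 + 2 = 6
  T: 3 + 2 + 2 + 3 + 0 = 10
  W: 2 + 0 + 0 + 0 + 1 = 3

6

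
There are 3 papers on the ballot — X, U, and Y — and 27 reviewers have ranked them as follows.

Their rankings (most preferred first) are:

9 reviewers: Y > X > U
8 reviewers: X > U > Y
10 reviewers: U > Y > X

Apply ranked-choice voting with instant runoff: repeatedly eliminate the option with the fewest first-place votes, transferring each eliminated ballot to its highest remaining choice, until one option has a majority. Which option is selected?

U

Round 1: U 10, Y 9, X 8. X has the fewest and is eliminated.
Round 2: U 18, Y 9. U has a majority.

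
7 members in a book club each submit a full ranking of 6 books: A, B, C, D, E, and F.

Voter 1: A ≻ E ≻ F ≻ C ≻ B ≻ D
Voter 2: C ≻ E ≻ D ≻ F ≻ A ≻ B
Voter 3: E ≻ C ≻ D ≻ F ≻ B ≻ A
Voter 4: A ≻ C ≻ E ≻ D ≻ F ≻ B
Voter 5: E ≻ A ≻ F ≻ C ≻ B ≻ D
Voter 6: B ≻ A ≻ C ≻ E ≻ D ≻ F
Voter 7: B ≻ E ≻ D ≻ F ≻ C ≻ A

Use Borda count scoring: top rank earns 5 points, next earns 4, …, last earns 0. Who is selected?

Borda scores:
  A: 5 + 1 + 0 + 5 + 4 + 4 + 0 = 19
  B: 1 + 0 + 1 + 0 + 1 + 5 + 5 = 13
  C: 2 + 5 + 4 + 4 + 2 + 3 + 1 = 21
  D: 0 + 3 + 3 + 2 + 0 + 1 + 3 = 12
  E: 4 + 4 + 5 + 3 + 5 + 2 + 4 = 27
  F: 3 + 2 + 2 + 1 + 3 + 0 + 2 = 13
E has the highest total.

E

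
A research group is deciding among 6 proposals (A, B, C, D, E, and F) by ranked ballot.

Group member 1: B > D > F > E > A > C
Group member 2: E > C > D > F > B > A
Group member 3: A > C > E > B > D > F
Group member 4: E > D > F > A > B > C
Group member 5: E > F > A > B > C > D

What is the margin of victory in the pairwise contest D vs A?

1

Ballots ranking D above A: 3.
Ballots ranking A above D: 2.
D wins 3–2, a margin of 1.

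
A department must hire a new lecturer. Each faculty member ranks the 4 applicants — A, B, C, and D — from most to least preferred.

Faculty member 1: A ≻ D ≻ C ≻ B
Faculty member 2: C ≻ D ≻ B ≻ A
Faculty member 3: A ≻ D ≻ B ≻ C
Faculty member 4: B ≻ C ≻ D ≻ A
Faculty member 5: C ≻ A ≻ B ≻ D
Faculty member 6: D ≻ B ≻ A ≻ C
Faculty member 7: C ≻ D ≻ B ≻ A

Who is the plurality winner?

C

First-place vote totals:
  A: 2
  B: 1
  C: 3
  D: 1
C has the most first-place votes.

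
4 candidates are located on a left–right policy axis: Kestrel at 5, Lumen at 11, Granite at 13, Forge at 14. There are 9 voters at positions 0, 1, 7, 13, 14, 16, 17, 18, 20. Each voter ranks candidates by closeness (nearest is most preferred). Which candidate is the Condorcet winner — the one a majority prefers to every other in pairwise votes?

Forge

With single-peaked preferences on a line, the Condorcet winner is the candidate closest to the median voter.
The median voter (position 14) is closest to Forge at 14.
Check: Forge vs Granite — voters closer to Forge: 5 of 9.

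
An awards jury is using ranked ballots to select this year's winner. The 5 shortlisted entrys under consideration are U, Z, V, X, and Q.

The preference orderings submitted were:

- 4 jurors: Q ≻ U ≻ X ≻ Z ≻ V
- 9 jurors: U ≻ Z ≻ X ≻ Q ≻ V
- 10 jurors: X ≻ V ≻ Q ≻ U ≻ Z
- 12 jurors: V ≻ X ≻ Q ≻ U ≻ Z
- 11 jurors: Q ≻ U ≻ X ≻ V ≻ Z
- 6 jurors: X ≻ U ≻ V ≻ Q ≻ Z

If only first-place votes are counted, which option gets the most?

X

First-place vote totals:
  U: 9
  Z: 0
  V: 12
  X: 16
  Q: 15
X has the most first-place votes.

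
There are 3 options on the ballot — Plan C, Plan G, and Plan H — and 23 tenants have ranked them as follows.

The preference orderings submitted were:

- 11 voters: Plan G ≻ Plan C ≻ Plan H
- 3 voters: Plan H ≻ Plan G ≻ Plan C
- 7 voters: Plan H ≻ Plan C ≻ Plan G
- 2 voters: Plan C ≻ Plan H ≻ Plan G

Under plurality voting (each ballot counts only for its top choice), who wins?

First-place vote totals:
  Plan C: 2
  Plan G: 11
  Plan H: 10
Plan G has the most first-place votes.

Plan G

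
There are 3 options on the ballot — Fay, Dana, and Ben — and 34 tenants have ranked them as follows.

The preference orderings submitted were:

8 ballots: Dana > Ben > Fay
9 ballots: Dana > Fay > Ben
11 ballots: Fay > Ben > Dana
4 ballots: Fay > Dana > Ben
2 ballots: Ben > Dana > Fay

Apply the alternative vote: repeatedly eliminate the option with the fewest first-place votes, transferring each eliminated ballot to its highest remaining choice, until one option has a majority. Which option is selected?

Dana

Round 1: Dana 17, Fay 15, Ben 2. Ben has the fewest and is eliminated.
Round 2: Dana 19, Fay 15. Dana has a majority.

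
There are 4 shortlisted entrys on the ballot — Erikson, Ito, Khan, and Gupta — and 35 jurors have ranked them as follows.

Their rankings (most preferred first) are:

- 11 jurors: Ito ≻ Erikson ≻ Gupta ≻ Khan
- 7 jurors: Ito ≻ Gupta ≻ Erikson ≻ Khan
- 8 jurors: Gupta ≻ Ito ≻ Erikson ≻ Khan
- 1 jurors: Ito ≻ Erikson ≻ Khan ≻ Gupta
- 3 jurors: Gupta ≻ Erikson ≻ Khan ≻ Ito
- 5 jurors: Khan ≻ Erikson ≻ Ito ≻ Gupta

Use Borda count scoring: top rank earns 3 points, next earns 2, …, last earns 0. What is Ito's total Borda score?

Borda scores:
  Erikson: 11·2 + 7·1 + 8·1 + 2 + 3·2 + 5·2 = 55
  Ito: 11·3 + 7·3 + 8·2 + 3 + 3·0 + 5·1 = 78
  Khan: 11·0 + 7·0 + 8·0 + 1 + 3·1 + 5·3 = 19
  Gupta: 11·1 + 7·2 + 8·3 + 0 + 3·3 + 5·0 = 58

78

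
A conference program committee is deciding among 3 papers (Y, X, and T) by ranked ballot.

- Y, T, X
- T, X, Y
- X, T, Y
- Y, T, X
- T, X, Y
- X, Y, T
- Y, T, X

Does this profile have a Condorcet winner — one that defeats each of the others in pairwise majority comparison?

No

Head-to-head results (7 voters total):
Y vs X: X wins 4–3.
Y vs T: Y wins 4–3.
X vs T: T wins 5–2.
No candidate beats all others: Y beats T beats X beats Y, a majority cycle.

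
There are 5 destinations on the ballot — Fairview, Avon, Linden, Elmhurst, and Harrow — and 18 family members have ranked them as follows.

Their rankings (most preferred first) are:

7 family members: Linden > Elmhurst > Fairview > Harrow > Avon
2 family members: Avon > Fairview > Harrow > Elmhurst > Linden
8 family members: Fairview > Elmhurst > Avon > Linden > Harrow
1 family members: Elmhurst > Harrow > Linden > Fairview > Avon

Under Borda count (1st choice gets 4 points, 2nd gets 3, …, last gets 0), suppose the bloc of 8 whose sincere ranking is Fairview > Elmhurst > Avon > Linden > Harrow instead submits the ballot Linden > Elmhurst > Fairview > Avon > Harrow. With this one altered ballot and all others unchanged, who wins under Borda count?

Borda totals with the altered ballot: Fairview 37, Avon 16, Linden 62, Elmhurst 51, Harrow 14.
The switch changes the winner from Fairview to Linden.

Linden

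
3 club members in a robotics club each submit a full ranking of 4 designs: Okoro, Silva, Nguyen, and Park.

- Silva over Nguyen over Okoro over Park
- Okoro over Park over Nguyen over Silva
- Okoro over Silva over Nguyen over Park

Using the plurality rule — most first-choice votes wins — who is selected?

Okoro

First-place vote totals:
  Okoro: 2
  Silva: 1
  Nguyen: 0
  Park: 0
Okoro has the most first-place votes.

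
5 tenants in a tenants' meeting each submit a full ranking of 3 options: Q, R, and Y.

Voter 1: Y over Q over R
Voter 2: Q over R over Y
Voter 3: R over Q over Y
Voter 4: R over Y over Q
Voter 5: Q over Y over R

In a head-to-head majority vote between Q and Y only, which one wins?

Q

Ballots ranking Q above Y: 3.
Ballots ranking Y above Q: 2.
Q wins the head-to-head, 3–2.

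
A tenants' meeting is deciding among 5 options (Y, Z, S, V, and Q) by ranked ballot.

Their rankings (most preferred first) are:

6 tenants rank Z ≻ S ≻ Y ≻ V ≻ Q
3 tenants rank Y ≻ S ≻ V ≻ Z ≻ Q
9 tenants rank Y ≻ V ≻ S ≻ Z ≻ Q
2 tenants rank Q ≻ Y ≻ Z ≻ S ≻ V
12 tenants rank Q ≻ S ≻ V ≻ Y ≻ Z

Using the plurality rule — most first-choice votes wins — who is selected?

First-place vote totals:
  Y: 12
  Z: 6
  S: 0
  V: 0
  Q: 14
Q has the most first-place votes.

Q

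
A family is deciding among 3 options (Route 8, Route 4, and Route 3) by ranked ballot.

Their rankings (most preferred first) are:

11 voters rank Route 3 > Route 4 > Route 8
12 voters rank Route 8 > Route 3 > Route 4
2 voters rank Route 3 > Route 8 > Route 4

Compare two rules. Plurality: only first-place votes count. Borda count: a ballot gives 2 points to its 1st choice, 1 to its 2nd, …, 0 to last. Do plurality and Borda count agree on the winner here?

Yes

Plurality first-place counts: Route 8 12, Route 4 0, Route 3 13 → Route 3.
Borda totals: Route 8 26, Route 4 11, Route 3 38 → Route 3.
The two rules agree on Route 3.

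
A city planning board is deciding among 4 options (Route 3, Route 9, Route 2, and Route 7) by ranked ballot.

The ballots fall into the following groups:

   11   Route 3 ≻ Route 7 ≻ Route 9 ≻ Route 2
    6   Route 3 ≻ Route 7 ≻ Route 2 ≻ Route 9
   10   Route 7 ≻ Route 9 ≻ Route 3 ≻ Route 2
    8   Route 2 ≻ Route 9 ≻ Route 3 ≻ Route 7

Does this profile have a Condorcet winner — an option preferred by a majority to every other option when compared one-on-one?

Head-to-head results (35 voters total):
Route 3 vs Route 9: Route 9 wins 18–17.
Route 3 vs Route 2: Route 3 wins 27–8.
Route 3 vs Route 7: Route 3 wins 25–10.
Route 9 vs Route 2: Route 9 wins 21–14.
Route 9 vs Route 7: Route 7 wins 27–8.
Route 2 vs Route 7: Route 7 wins 27–8.
No candidate beats all others: Route 3 beats Route 7 beats Route 9 beats Route 3, a majority cycle.

No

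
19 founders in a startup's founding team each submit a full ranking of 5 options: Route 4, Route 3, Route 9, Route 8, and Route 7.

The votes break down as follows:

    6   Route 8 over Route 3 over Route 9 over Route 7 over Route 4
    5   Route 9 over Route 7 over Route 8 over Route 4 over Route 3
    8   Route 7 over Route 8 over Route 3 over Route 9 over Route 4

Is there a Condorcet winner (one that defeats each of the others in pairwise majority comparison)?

Head-to-head results (19 voters total):
Route 4 vs Route 3: Route 3 wins 14–5.
Route 4 vs Route 9: Route 9 wins 19–0.
Route 4 vs Route 8: Route 8 wins 19–0.
Route 4 vs Route 7: Route 7 wins 19–0.
Route 3 vs Route 9: Route 3 wins 14–5.
Route 3 vs Route 8: Route 8 wins 19–0.
Route 3 vs Route 7: Route 7 wins 13–6.
Route 9 vs Route 8: Route 8 wins 14–5.
Route 9 vs Route 7: Route 9 wins 11–8.
Route 8 vs Route 7: Route 7 wins 13–6.
No candidate beats all others: Route 3 beats Route 9 beats Route 7 beats Route 3, a majority cycle.

No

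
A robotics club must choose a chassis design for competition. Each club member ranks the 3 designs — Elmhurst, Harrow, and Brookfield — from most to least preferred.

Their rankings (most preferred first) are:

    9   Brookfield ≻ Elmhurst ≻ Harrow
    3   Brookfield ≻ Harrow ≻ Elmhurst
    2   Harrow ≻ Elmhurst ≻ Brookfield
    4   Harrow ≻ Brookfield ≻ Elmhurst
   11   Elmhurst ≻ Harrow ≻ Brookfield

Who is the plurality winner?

Brookfield

First-place vote totals:
  Elmhurst: 11
  Harrow: 6
  Brookfield: 12
Brookfield has the most first-place votes.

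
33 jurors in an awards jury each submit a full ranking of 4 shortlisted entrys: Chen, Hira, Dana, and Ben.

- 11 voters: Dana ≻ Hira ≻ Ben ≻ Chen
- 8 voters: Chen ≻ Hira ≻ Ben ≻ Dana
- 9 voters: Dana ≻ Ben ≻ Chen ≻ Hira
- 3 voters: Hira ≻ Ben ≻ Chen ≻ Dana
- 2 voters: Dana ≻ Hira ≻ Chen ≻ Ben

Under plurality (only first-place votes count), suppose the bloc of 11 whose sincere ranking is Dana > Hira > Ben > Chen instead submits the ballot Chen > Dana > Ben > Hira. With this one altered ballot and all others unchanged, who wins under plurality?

First-place totals with the altered ballot: Chen 19, Hira 3, Dana 11, Ben 0.
The switch changes the winner from Dana to Chen.

Chen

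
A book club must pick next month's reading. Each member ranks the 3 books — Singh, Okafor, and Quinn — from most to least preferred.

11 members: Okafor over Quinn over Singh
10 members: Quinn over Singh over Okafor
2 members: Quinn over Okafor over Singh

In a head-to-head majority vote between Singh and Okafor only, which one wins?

Okafor

Ballots ranking Singh above Okafor: 10.
Ballots ranking Okafor above Singh: 11+2 = 13.
Okafor wins the head-to-head, 13–10.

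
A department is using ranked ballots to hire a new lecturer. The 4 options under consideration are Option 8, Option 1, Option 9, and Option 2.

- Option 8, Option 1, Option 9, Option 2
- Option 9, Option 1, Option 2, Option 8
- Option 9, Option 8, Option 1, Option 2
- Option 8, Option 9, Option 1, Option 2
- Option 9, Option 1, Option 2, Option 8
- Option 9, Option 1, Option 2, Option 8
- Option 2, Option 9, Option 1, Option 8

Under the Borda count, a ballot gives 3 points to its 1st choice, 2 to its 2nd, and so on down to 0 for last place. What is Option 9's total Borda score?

Borda scores:
  Option 8: 3 + 0 + 2 + 3 + 0 + 0 + 0 = 8
  Option 1: 2 + 2 + 1 + 1 + 2 + 2 + 1 = 11
  Option 9: 1 + 3 + 3 + 2 + 3 + 3 + 2 = 17
  Option 2: 0 + 1 + 0 + 0 + 1 + 1 + 3 = 6

17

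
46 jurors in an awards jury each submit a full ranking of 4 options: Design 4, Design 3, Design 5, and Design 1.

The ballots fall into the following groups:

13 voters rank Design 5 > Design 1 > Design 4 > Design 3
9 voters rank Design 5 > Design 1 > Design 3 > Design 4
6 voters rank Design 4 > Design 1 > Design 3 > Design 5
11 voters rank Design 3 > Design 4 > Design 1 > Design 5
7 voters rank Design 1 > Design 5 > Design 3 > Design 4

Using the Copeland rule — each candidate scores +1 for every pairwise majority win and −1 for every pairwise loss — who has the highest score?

Pairwise results:
  Design 4 vs Design 3: Design 3 wins 27–19.
  Design 4 vs Design 5: Design 5 wins 29–17.
  Design 4 vs Design 1: Design 1 wins 29–17.
  Design 3 vs Design 5: Design 5 wins 29–17.
  Design 3 vs Design 1: Design 1 wins 35–11.
  Design 5 vs Design 1: Design 1 wins 24–22.
Copeland scores (wins − losses):
  Design 4: 0 − 3 = -3
  Design 3: 1 − 2 = -1
  Design 5: 2 − 1 = 1
  Design 1: 3 − 0 = 3
Design 1 has the best Copeland score.

Design 1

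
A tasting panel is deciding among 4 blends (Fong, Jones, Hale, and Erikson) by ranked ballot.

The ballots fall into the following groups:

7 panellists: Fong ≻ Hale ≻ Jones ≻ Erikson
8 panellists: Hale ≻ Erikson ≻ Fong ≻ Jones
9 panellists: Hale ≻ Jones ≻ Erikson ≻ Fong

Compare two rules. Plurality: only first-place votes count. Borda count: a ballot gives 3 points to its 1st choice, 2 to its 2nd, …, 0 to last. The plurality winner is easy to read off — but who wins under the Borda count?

Hale

Plurality first-place counts: Fong 7, Jones 0, Hale 17, Erikson 0 → Hale.
Borda totals: Fong 29, Jones 25, Hale 65, Erikson 25 → Hale.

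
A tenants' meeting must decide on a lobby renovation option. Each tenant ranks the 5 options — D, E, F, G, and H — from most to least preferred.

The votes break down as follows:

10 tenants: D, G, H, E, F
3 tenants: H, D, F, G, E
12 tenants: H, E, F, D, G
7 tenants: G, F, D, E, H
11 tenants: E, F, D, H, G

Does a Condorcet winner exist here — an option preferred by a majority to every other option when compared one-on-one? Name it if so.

None — there is no Condorcet winner

Head-to-head results (43 voters total):
D vs E: E wins 23–20.
D vs F: F wins 30–13.
D vs G: D wins 36–7.
D vs H: D wins 28–15.
E vs F: E wins 33–10.
E vs G: E wins 23–20.
E vs H: H wins 25–18.
F vs G: F wins 26–17.
F vs H: H wins 25–18.
G vs H: H wins 26–17.
No candidate beats all others: D beats H beats E beats D, a majority cycle.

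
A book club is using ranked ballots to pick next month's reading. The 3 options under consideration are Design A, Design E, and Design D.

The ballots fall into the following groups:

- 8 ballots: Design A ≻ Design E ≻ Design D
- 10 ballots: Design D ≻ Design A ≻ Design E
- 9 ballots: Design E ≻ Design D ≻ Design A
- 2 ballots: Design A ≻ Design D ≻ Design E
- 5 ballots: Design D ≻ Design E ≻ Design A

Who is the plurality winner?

First-place vote totals:
  Design A: 10
  Design E: 9
  Design D: 15
Design D has the most first-place votes.

Design D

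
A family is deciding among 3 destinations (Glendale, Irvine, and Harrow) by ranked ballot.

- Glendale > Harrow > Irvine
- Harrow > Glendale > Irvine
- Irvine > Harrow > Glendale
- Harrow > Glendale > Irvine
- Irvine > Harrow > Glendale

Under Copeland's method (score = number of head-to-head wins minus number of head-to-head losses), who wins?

Pairwise results:
  Glendale vs Irvine: Glendale wins 3–2.
  Glendale vs Harrow: Harrow wins 4–1.
  Irvine vs Harrow: Harrow wins 3–2.
Copeland scores (wins − losses):
  Glendale: 1 − 1 = 0
  Irvine: 0 − 2 = -2
  Harrow: 2 − 0 = 2
Harrow has the best Copeland score.

Harrow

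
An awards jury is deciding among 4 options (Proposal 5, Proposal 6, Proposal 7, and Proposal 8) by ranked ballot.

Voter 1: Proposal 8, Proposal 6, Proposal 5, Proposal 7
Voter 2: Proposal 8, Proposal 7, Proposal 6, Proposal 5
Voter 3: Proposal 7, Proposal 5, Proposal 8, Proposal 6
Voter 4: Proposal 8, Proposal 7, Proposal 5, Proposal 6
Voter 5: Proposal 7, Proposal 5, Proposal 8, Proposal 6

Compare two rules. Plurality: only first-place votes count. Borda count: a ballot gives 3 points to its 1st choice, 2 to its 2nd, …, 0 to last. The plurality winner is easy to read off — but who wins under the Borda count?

Plurality first-place counts: Proposal 5 0, Proposal 6 0, Proposal 7 2, Proposal 8 3 → Proposal 8.
Borda totals: Proposal 5 6, Proposal 6 3, Proposal 7 10, Proposal 8 11 → Proposal 8.

Proposal 8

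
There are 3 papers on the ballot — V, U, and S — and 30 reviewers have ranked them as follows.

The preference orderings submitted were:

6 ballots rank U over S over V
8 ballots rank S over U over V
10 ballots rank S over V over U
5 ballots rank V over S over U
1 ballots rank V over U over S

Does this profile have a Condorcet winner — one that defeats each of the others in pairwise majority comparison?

Yes

Head-to-head results (30 voters total):
V vs U: V wins 16–14.
V vs S: S wins 24–6.
U vs S: S wins 23–7.
S beats each rival — V (24–6), U (23–7) — so S is the Condorcet winner.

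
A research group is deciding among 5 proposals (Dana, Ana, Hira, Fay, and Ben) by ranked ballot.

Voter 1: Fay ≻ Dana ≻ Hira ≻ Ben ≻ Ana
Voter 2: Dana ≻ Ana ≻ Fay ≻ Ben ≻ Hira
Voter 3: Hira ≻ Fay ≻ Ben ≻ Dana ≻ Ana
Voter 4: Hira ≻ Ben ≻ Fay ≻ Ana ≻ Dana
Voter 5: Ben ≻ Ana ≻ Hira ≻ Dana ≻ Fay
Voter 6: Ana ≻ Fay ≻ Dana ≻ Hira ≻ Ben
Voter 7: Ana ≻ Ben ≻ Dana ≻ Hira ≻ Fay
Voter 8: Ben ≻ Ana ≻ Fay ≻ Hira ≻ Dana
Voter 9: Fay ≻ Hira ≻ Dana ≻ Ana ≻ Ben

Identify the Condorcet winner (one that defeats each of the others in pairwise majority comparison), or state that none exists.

None — there is no Condorcet winner

Head-to-head results (9 voters total):
Dana vs Ana: Ana wins 5–4.
Dana vs Hira: Hira wins 5–4.
Dana vs Fay: Fay wins 6–3.
Dana vs Ben: Ben wins 5–4.
Ana vs Hira: Ana wins 5–4.
Ana vs Fay: Ana wins 5–4.
Ana vs Ben: Ben wins 5–4.
Hira vs Fay: Fay wins 5–4.
Hira vs Ben: Hira wins 5–4.
Fay vs Ben: Fay wins 5–4.
No candidate beats all others: Ana beats Hira beats Ben beats Ana, a majority cycle.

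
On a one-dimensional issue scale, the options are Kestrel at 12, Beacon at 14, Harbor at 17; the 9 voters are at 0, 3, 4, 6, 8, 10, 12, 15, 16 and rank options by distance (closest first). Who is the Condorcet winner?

Kestrel

With single-peaked preferences on a line, the Condorcet winner is the candidate closest to the median voter.
The median voter (position 8) is closest to Kestrel at 12.
Check: Kestrel vs Beacon — voters closer to Kestrel: 7 of 9.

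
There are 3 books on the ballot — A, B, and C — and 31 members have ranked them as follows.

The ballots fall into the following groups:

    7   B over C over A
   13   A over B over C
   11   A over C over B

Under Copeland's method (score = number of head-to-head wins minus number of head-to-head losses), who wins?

Pairwise results:
  A vs B: A wins 24–7.
  A vs C: A wins 24–7.
  B vs C: B wins 20–11.
Copeland scores (wins − losses):
  A: 2 − 0 = 2
  B: 1 − 1 = 0
  C: 0 − 2 = -2
A has the best Copeland score.

A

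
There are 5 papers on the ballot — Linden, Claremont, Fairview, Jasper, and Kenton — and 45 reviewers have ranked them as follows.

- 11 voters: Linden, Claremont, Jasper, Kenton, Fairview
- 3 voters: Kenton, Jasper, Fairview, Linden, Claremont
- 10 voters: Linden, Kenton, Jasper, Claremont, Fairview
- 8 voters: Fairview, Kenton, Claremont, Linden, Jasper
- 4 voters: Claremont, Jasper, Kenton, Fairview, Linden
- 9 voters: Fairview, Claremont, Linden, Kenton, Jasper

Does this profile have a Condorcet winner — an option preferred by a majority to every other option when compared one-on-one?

Head-to-head results (45 voters total):
Linden vs Claremont: Linden wins 24–21.
Linden vs Fairview: Fairview wins 24–21.
Linden vs Jasper: Linden wins 38–7.
Linden vs Kenton: Linden wins 30–15.
Claremont vs Fairview: Claremont wins 25–20.
Claremont vs Jasper: Claremont wins 32–13.
Claremont vs Kenton: Claremont wins 24–21.
Fairview vs Jasper: Jasper wins 28–17.
Fairview vs Kenton: Kenton wins 28–17.
Jasper vs Kenton: Kenton wins 30–15.
No candidate beats all others: Linden beats Claremont beats Fairview beats Linden, a majority cycle.

No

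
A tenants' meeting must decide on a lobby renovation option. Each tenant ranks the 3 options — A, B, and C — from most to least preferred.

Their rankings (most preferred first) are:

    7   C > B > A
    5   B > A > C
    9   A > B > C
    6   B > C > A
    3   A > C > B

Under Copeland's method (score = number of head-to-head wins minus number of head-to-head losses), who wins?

Pairwise results:
  A vs B: B wins 18–12.
  A vs C: A wins 17–13.
  B vs C: B wins 20–10.
Copeland scores (wins − losses):
  A: 1 − 1 = 0
  B: 2 − 0 = 2
  C: 0 − 2 = -2
B has the best Copeland score.

B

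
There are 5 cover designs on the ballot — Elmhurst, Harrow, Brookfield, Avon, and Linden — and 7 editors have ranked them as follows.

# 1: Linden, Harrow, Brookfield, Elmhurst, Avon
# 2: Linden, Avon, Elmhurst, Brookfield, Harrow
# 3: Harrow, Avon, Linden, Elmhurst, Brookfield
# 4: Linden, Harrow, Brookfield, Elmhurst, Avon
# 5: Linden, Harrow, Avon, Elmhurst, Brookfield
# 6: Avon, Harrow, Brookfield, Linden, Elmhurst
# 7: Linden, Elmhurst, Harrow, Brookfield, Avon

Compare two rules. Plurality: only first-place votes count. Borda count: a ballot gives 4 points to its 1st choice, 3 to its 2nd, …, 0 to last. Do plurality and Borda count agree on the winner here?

Plurality first-place counts: Elmhurst 0, Harrow 1, Brookfield 0, Avon 1, Linden 5 → Linden.
Borda totals: Elmhurst 9, Harrow 18, Brookfield 8, Avon 12, Linden 23 → Linden.
The two rules agree on Linden.

Yes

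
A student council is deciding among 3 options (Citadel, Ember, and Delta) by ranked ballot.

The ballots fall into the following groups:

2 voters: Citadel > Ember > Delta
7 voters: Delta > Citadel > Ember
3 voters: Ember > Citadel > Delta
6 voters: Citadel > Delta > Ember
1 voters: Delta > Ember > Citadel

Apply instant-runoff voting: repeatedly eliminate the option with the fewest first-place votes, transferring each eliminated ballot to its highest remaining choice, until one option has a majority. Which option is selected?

Round 1: Citadel 8, Delta 8, Ember 3. Ember has the fewest and is eliminated.
Round 2: Citadel 11, Delta 8. Citadel has a majority.

Citadel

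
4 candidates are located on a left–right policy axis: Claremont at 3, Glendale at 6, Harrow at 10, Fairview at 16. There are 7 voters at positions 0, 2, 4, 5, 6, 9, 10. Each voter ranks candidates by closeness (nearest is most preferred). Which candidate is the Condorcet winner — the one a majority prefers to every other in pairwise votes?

Glendale

With single-peaked preferences on a line, the Condorcet winner is the candidate closest to the median voter.
The median voter (position 5) is closest to Glendale at 6.
Check: Glendale vs Fairview — voters closer to Glendale: 7 of 7.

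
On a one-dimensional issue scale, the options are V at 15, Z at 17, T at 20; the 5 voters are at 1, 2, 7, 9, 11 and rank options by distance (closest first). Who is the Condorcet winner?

V

With single-peaked preferences on a line, the Condorcet winner is the candidate closest to the median voter.
The median voter (position 7) is closest to V at 15.
Check: V vs Z — voters closer to V: 5 of 5.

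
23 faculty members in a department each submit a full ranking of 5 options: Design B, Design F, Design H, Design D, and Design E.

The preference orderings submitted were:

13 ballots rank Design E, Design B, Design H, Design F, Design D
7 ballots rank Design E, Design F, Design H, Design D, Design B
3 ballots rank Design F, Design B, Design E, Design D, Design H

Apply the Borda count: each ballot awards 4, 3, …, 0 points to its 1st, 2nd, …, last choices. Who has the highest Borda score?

Design E

Borda scores:
  Design B: 13·3 + 7·0 + 3·3 = 48
  Design F: 13·1 + 7·3 + 3·4 = 46
  Design H: 13·2 + 7·2 + 3·0 = 40
  Design D: 13·0 + 7·1 + 3·1 = 10
  Design E: 13·4 + 7·4 + 3·2 = 86
Design E has the highest total.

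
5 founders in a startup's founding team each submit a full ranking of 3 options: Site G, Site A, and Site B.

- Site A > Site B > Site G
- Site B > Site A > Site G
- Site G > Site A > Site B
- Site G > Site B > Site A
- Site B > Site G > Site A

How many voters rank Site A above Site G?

2

Ballots ranking Site A above Site G: 2.
Ballots ranking Site G above Site A: 3.
So 2 of 5 voters prefer Site A to Site G.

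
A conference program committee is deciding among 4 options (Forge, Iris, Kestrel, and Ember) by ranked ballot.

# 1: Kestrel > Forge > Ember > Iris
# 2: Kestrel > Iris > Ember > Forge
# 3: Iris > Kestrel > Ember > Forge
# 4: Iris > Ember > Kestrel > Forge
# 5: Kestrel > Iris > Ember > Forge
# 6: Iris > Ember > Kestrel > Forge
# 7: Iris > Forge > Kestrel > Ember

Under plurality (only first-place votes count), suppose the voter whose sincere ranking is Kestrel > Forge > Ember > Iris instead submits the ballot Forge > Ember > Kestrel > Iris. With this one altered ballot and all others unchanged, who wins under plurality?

Iris

First-place totals with the altered ballot: Forge 1, Iris 4, Kestrel 2, Ember 0.
The winner is unchanged: still Iris.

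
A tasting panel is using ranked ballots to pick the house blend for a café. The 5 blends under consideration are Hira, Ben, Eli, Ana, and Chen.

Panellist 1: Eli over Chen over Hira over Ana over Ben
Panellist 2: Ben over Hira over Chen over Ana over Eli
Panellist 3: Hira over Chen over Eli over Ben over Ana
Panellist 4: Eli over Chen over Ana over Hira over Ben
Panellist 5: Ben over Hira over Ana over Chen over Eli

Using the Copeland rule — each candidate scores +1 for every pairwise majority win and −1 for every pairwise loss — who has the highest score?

Hira

Pairwise results:
  Hira vs Ben: Hira wins 3–2.
  Hira vs Eli: Hira wins 3–2.
  Hira vs Ana: Hira wins 4–1.
  Hira vs Chen: Hira wins 3–2.
  Ben vs Eli: Eli wins 3–2.
  Ben vs Ana: Ben wins 3–2.
  Ben vs Chen: Chen wins 3–2.
  Eli vs Ana: Eli wins 3–2.
  Eli vs Chen: Chen wins 3–2.
  Ana vs Chen: Chen wins 4–1.
Copeland scores (wins − losses):
  Hira: 4 − 0 = 4
  Ben: 1 − 3 = -2
  Eli: 2 − 2 = 0
  Ana: 0 − 4 = -4
  Chen: 3 − 1 = 2
Hira has the best Copeland score.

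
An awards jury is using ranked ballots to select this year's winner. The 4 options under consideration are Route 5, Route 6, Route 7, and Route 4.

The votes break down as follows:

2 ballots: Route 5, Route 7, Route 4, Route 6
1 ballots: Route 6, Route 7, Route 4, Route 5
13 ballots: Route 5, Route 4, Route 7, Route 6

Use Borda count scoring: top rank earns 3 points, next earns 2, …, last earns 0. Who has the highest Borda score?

Borda scores:
  Route 5: 2·3 + 0 + 13·3 = 45
  Route 6: 2·0 + 3 + 13·0 = 3
  Route 7: 2·2 + 2 + 13·1 = 19
  Route 4: 2·1 + 1 + 13·2 = 29
Route 5 has the highest total.

Route 5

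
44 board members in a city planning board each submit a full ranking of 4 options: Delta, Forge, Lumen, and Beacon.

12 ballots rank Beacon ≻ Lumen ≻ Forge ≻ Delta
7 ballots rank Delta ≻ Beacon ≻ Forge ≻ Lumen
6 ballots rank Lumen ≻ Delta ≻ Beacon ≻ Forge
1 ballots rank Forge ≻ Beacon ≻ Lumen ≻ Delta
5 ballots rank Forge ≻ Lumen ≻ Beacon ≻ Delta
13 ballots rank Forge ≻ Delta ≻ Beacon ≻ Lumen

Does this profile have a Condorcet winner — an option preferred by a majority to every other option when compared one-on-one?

Head-to-head results (44 voters total):
Delta vs Forge: Forge wins 31–13.
Delta vs Lumen: Lumen wins 24–20.
Delta vs Beacon: Delta wins 26–18.
Forge vs Lumen: Forge wins 26–18.
Forge vs Beacon: Beacon wins 25–19.
Lumen vs Beacon: Beacon wins 33–11.
No candidate beats all others: Delta beats Beacon beats Forge beats Delta, a majority cycle.

No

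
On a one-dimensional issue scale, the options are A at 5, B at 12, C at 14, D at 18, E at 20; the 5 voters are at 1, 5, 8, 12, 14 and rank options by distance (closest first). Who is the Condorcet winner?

With single-peaked preferences on a line, the Condorcet winner is the candidate closest to the median voter.
The median voter (position 8) is closest to A at 5.
Check: A vs E — voters closer to A: 4 of 5.

A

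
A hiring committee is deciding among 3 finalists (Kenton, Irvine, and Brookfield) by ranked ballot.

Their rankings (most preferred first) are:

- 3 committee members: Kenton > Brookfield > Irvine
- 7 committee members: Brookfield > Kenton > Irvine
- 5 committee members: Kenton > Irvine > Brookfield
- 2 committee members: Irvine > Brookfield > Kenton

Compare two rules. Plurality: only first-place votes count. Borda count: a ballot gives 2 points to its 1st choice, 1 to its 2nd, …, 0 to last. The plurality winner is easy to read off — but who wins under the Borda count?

Kenton

Plurality first-place counts: Kenton 8, Irvine 2, Brookfield 7 → Kenton.
Borda totals: Kenton 23, Irvine 9, Brookfield 19 → Kenton.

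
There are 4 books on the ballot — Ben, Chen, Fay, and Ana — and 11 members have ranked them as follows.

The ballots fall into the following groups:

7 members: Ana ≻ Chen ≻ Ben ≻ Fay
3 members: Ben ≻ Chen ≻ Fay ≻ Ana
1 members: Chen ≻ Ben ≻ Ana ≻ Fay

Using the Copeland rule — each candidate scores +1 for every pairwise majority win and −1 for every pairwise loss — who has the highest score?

Pairwise results:
  Ben vs Chen: Chen wins 8–3.
  Ben vs Fay: Ben wins 11–0.
  Ben vs Ana: Ana wins 7–4.
  Chen vs Fay: Chen wins 11–0.
  Chen vs Ana: Ana wins 7–4.
  Fay vs Ana: Ana wins 8–3.
Copeland scores (wins − losses):
  Ben: 1 − 2 = -1
  Chen: 2 − 1 = 1
  Fay: 0 − 3 = -3
  Ana: 3 − 0 = 3
Ana has the best Copeland score.

Ana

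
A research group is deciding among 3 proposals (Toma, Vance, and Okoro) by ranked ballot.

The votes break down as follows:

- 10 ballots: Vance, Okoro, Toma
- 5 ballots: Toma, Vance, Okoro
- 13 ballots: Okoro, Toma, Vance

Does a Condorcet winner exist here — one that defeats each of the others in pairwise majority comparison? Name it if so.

Head-to-head results (28 voters total):
Toma vs Vance: Toma wins 18–10.
Toma vs Okoro: Okoro wins 23–5.
Vance vs Okoro: Vance wins 15–13.
No candidate beats all others: Toma beats Vance beats Okoro beats Toma, a majority cycle.

There is no Condorcet winner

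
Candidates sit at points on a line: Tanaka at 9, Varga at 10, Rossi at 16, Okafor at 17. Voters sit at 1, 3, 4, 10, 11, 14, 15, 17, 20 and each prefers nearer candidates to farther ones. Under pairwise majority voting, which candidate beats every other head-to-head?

With single-peaked preferences on a line, the Condorcet winner is the candidate closest to the median voter.
The median voter (position 11) is closest to Varga at 10.
Check: Varga vs Tanaka — voters closer to Varga: 6 of 9.

Varga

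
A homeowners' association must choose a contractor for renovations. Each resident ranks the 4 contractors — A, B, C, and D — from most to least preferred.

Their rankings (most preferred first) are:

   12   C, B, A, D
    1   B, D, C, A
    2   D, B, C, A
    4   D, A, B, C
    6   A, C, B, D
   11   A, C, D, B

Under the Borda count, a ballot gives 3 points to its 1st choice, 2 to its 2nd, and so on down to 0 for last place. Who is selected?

C

Borda scores:
  A: 12·1 + 0 + 2·0 + 4·2 + 6·3 + 11·3 = 71
  B: 12·2 + 3 + 2·2 + 4·1 + 6·1 + 11·0 = 41
  C: 12·3 + 1 + 2·1 + 4·0 + 6·2 + 11·2 = 73
  D: 12·0 + 2 + 2·3 + 4·3 + 6·0 + 11·1 = 31
C has the highest total.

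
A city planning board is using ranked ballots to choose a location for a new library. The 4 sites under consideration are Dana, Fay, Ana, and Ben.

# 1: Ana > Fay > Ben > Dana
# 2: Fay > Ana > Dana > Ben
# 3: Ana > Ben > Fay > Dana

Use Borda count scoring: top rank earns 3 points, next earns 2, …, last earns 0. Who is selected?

Ana

Borda scores:
  Dana: 0 + 1 + 0 = 1
  Fay: 2 + 3 + 1 = 6
  Ana: 3 + 2 + 3 = 8
  Ben: 1 + 0 + 2 = 3
Ana has the highest total.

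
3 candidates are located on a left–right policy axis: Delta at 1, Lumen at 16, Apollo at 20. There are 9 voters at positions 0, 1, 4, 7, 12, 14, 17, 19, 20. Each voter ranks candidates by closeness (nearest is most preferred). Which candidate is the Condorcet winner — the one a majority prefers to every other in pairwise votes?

Lumen

With single-peaked preferences on a line, the Condorcet winner is the candidate closest to the median voter.
The median voter (position 12) is closest to Lumen at 16.
Check: Lumen vs Delta — voters closer to Lumen: 5 of 9.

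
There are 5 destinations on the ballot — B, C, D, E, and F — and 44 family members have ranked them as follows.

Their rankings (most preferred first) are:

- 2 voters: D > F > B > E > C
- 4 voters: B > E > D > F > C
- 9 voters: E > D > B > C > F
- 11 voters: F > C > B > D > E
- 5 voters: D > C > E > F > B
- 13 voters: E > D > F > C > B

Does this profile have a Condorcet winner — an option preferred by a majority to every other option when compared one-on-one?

Head-to-head results (44 voters total):
B vs C: C wins 29–15.
B vs D: D wins 29–15.
B vs E: E wins 27–17.
B vs F: F wins 31–13.
C vs D: D wins 33–11.
C vs E: E wins 28–16.
C vs F: F wins 30–14.
D vs E: E wins 26–18.
D vs F: D wins 33–11.
E vs F: E wins 31–13.
E beats each rival — B (27–17), C (28–16), D (26–18), F (31–13) — so E is the Condorcet winner.

Yes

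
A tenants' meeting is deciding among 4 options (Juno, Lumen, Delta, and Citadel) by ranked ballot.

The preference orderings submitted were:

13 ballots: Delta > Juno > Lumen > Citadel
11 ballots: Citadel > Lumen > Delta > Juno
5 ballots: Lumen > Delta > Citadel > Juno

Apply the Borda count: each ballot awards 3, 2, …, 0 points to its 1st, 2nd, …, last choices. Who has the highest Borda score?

Delta

Borda scores:
  Juno: 13·2 + 11·0 + 5·0 = 26
  Lumen: 13·1 + 11·2 + 5·3 = 50
  Delta: 13·3 + 11·1 + 5·2 = 60
  Citadel: 13·0 + 11·3 + 5·1 = 38
Delta has the highest total.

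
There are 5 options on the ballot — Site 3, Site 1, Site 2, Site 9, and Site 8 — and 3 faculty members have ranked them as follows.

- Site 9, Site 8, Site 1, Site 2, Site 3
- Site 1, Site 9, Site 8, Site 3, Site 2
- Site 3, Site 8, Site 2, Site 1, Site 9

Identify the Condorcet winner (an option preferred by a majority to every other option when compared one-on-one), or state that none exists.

Head-to-head results (3 voters total):
Site 3 vs Site 1: Site 1 wins 2–1.
Site 3 vs Site 2: Site 3 wins 2–1.
Site 3 vs Site 9: Site 9 wins 2–1.
Site 3 vs Site 8: Site 8 wins 2–1.
Site 1 vs Site 2: Site 1 wins 2–1.
Site 1 vs Site 9: Site 1 wins 2–1.
Site 1 vs Site 8: Site 8 wins 2–1.
Site 2 vs Site 9: Site 9 wins 2–1.
Site 2 vs Site 8: Site 8 wins 3–0.
Site 9 vs Site 8: Site 9 wins 2–1.
No candidate beats all others: Site 1 beats Site 9 beats Site 8 beats Site 1, a majority cycle.

There is no Condorcet winner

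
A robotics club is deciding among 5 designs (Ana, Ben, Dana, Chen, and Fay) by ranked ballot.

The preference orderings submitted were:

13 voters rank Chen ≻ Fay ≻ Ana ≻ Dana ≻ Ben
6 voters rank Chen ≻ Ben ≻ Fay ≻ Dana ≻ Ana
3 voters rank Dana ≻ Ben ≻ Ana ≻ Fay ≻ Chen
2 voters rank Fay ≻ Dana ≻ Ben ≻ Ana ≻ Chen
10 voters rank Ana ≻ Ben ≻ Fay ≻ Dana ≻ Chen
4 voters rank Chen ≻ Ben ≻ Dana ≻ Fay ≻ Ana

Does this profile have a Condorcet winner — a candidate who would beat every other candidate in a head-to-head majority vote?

Yes

Head-to-head results (38 voters total):
Ana vs Ben: Ana wins 23–15.
Ana vs Dana: Ana wins 23–15.
Ana vs Chen: Chen wins 23–15.
Ana vs Fay: Fay wins 25–13.
Ben vs Dana: Ben wins 20–18.
Ben vs Chen: Chen wins 23–15.
Ben vs Fay: Ben wins 23–15.
Dana vs Chen: Chen wins 23–15.
Dana vs Fay: Fay wins 31–7.
Chen vs Fay: Chen wins 23–15.
Chen beats each rival — Ana (23–15), Ben (23–15), Dana (23–15), Fay (23–15) — so Chen is the Condorcet winner.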